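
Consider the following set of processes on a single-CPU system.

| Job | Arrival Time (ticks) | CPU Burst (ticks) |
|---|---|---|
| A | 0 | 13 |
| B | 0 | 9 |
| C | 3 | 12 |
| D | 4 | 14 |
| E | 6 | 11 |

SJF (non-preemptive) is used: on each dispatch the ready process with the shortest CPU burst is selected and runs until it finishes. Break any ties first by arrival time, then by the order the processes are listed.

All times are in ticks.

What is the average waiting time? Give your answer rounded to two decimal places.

Gantt: | B 0-9 | E 9-20 | C 20-32 | A 32-45 | D 45-59 |
Completion: A=45  B=9  C=32  D=59  E=20
Turnaround (C−A): A=45  B=9  C=29  D=55  E=14
Waiting times: A=32, B=0, C=17, D=41, E=3
Average waiting = (32+0+17+41+3) / 5 = 93/5 = 18.60

18.60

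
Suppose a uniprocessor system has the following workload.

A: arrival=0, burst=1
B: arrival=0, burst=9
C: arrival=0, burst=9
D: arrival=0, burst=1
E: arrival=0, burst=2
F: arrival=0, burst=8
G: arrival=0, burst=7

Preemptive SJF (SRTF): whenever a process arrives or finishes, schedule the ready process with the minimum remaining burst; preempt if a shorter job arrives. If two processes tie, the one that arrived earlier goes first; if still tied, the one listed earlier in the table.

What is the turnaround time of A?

1

Schedule: | A 0-1 | D 1-2 | E 2-4 | G 4-11 | F 11-19 | B 19-28 | C 28-37 |
Completion: A=1  B=28  C=37  D=2  E=4  F=19  G=11
Turnaround (C−A): A=1  B=28  C=37  D=2  E=4  F=19  G=11
Turnaround(A) = completion − arrival = 1 − 0 = 1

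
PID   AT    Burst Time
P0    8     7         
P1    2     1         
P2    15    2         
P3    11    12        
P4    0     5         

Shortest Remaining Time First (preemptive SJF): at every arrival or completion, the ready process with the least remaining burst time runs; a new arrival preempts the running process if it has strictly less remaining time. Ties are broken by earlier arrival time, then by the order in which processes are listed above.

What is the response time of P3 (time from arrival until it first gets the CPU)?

Timeline: | P4 0-2 | P1 2-3 | P4 3-6 | idle 6-8 | P0 8-15 | P2 15-17 | P3 17-29 |
Completion: P0=15  P1=3  P2=17  P3=29  P4=6
Turnaround (C−A): P0=7  P1=1  P2=2  P3=18  P4=6
Response(P3) = first start − arrival = 17 − 11 = 6

6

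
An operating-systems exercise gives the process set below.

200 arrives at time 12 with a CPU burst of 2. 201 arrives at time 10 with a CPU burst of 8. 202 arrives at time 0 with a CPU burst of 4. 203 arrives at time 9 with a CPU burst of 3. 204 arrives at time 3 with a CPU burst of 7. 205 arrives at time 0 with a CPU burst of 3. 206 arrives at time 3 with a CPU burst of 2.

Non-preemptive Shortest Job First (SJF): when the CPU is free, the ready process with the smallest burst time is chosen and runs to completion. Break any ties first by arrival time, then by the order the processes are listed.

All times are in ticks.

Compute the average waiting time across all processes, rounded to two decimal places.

3.86

Timeline: | 205 0-3 | 206 3-5 | 202 5-9 | 203 9-12 | 200 12-14 | 204 14-21 | 201 21-29 |
Completion: 200=14  201=29  202=9  203=12  204=21  205=3  206=5
Turnaround (C−A): 200=2  201=19  202=9  203=3  204=18  205=3  206=2
Waiting times: 200=0, 201=11, 202=5, 203=0, 204=11, 205=0, 206=0
Average waiting = (0+11+5+0+11+0+0) / 7 = 27/7 = 3.86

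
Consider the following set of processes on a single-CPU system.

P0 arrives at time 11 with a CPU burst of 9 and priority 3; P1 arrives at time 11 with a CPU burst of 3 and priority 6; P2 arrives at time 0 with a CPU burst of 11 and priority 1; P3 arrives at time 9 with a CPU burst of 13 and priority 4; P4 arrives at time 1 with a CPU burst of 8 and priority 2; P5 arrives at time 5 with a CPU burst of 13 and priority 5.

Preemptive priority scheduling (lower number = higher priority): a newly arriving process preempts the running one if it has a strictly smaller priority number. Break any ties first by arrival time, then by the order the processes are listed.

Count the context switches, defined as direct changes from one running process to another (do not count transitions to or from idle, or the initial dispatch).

5

Timeline: | P2 0-11 | P4 11-19 | P0 19-28 | P3 28-41 | P5 41-54 | P1 54-57 |
Completion: P0=28  P1=57  P2=11  P3=41  P4=19  P5=54
Turnaround (C−A): P0=17  P1=46  P2=11  P3=32  P4=18  P5=49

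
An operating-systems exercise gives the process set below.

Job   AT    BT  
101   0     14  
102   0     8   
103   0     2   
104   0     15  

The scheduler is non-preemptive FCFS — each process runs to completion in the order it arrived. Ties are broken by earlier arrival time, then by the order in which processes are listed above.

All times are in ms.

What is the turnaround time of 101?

14

Timeline: | 101 0-14 | 102 14-22 | 103 22-24 | 104 24-39 |
Completion: 101=14  102=22  103=24  104=39
Turnaround(101) = completion − arrival = 14 − 0 = 14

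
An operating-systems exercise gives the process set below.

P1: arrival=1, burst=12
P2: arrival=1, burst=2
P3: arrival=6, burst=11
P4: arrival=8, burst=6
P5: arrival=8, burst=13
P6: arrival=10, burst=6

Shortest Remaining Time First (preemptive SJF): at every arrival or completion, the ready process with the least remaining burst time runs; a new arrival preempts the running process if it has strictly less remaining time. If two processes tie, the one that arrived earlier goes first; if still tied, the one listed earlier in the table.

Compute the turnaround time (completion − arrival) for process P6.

Timeline: | idle 0-1 | P2 1-3 | P1 3-8 | P4 8-14 | P6 14-20 | P1 20-27 | P3 27-38 | P5 38-51 |
Completion: P1=27  P2=3  P3=38  P4=14  P5=51  P6=20
Turnaround (C−A): P1=26  P2=2  P3=32  P4=6  P5=43  P6=10
Turnaround(P6) = completion − arrival = 20 − 10 = 10

10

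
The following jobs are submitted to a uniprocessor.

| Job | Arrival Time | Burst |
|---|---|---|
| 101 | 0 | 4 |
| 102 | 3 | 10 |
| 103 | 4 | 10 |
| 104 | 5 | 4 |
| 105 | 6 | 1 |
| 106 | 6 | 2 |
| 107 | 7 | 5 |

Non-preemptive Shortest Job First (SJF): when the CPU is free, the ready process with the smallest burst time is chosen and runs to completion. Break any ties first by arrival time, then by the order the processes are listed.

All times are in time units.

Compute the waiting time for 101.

Gantt: | 101 0-4 | 102 4-14 | 105 14-15 | 106 15-17 | 104 17-21 | 107 21-26 | 103 26-36 |
Completion: 101=4  102=14  103=36  104=21  105=15  106=17  107=26
Turnaround (C−A): 101=4  102=11  103=32  104=16  105=9  106=11  107=19
Waiting(101) = turnaround − burst = 4 − 4 = 0

0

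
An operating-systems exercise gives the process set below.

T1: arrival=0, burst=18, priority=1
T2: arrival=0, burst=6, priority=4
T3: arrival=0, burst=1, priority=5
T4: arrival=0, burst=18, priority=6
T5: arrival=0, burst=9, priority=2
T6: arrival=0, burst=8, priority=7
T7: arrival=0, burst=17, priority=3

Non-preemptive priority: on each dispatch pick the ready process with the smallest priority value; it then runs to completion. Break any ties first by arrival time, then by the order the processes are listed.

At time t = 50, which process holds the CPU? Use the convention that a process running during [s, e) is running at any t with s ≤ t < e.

T3

Schedule: | T1 0-18 | T5 18-27 | T7 27-44 | T2 44-50 | T3 50-51 | T4 51-69 | T6 69-77 |
Completion: T1=18  T2=50  T3=51  T4=69  T5=27  T6=77  T7=44
Turnaround (C−A): T1=18  T2=50  T3=51  T4=69  T5=27  T6=77  T7=44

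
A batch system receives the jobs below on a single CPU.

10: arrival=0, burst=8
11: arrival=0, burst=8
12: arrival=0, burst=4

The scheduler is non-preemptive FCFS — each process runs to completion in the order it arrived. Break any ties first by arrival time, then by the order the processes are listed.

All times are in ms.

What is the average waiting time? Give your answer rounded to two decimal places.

8.00

Timeline: | 10 0-8 | 11 8-16 | 12 16-20 |
Completion: 10=8  11=16  12=20
Waiting times: 10=0, 11=8, 12=16
Average waiting = (0+8+16) / 3 = 24/3 = 8.00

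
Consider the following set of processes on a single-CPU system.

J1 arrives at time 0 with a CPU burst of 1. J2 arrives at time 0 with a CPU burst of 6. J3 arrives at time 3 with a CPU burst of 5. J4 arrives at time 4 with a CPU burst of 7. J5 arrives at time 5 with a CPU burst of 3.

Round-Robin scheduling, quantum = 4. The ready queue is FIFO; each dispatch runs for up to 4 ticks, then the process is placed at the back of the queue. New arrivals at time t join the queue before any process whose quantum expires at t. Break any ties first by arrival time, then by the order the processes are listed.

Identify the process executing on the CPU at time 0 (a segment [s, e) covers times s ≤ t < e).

J1

Timeline: | J1 0-1 | J2 1-5 | J3 5-9 | J4 9-13 | J5 13-16 | J2 16-18 | J3 18-19 | J4 19-22 |
Completion: J1=1  J2=18  J3=19  J4=22  J5=16
Turnaround (C−A): J1=1  J2=18  J3=16  J4=18  J5=11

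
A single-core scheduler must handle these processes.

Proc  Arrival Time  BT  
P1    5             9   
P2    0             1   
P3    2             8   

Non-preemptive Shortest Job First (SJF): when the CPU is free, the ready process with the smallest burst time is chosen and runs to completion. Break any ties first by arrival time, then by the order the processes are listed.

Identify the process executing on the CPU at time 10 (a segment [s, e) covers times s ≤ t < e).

P1

Timeline: | P2 0-1 | idle 1-2 | P3 2-10 | P1 10-19 |
Completion: P1=19  P2=1  P3=10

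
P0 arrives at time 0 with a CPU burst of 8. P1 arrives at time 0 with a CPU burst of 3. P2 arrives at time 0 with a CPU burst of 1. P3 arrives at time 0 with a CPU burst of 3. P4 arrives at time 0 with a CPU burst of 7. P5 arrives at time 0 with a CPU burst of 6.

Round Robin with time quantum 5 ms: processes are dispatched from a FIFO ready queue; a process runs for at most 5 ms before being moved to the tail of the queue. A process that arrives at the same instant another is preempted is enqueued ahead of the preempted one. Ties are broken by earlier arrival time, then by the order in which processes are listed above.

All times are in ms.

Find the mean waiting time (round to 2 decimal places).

Gantt: | P0 0-5 | P1 5-8 | P2 8-9 | P3 9-12 | P4 12-17 | P5 17-22 | P0 22-25 | P4 25-27 | P5 27-28 |
Completion: P0=25  P1=8  P2=9  P3=12  P4=27  P5=28
Turnaround (C−A): P0=25  P1=8  P2=9  P3=12  P4=27  P5=28
Waiting times: P0=17, P1=5, P2=8, P3=9, P4=20, P5=22
Average waiting = (17+5+8+9+20+22) / 6 = 81/6 = 13.50

13.50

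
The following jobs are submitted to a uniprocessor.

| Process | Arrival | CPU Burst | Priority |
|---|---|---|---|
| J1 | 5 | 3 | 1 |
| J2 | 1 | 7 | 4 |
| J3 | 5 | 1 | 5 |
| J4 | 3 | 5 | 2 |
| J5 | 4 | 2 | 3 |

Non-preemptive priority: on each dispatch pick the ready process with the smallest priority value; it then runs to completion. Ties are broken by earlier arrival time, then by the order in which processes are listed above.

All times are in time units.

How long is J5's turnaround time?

Schedule: | idle 0-1 | J2 1-8 | J1 8-11 | J4 11-16 | J5 16-18 | J3 18-19 |
Completion: J1=11  J2=8  J3=19  J4=16  J5=18
Turnaround (C−A): J1=6  J2=7  J3=14  J4=13  J5=14
Turnaround(J5) = completion − arrival = 18 − 4 = 14

14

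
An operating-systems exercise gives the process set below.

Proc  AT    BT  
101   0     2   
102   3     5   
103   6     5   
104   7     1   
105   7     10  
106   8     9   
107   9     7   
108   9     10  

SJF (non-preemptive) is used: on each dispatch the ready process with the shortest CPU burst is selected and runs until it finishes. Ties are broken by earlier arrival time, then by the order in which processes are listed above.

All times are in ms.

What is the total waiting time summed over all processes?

76

Gantt: | 101 0-2 | idle 2-3 | 102 3-8 | 104 8-9 | 103 9-14 | 107 14-21 | 106 21-30 | 105 30-40 | 108 40-50 |
Completion: 101=2  102=8  103=14  104=9  105=40  106=30  107=21  108=50
Waiting = turnaround − burst: 101=0, 102=0, 103=3, 104=1, 105=23, 106=13, 107=5, 108=31
Total waiting = 0 + 0 + 3 + 1 + 23 + 13 + 5 + 31 = 76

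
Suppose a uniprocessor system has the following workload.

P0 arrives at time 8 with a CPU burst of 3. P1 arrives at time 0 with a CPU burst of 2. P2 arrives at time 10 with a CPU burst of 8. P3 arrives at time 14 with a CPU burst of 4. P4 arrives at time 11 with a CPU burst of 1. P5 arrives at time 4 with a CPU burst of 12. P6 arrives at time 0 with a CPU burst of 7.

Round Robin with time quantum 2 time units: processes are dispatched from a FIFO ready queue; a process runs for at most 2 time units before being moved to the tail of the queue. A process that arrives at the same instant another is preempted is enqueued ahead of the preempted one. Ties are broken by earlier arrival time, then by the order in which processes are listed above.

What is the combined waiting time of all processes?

Timeline: | P1 0-2 | P6 2-4 | P5 4-6 | P6 6-8 | P5 8-10 | P0 10-12 | P6 12-14 | P2 14-16 | P5 16-18 | P4 18-19 | P0 19-20 | P3 20-22 | P6 22-23 | P2 23-25 | P5 25-27 | P3 27-29 | P2 29-31 | P5 31-33 | P2 33-35 | P5 35-37 |
Completion: P0=20  P1=2  P2=35  P3=29  P4=19  P5=37  P6=23
Turnaround (C−A): P0=12  P1=2  P2=25  P3=15  P4=8  P5=33  P6=23
Waiting = turnaround − burst: P0=9, P1=0, P2=17, P3=11, P4=7, P5=21, P6=16
Total waiting = 9 + 0 + 17 + 11 + 7 + 21 + 16 = 81

81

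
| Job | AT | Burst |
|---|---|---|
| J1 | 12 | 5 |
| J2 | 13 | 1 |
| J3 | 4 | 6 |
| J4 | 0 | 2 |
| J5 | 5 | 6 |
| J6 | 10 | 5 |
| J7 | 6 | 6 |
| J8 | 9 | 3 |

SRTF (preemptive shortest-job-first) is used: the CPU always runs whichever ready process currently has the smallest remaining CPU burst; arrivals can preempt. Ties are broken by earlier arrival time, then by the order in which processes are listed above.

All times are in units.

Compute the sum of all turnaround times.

89

Timeline: | J4 0-2 | idle 2-4 | J3 4-10 | J8 10-13 | J2 13-14 | J6 14-19 | J1 19-24 | J5 24-30 | J7 30-36 |
Completion: J1=24  J2=14  J3=10  J4=2  J5=30  J6=19  J7=36  J8=13
Turnaround (C−A): J1=12  J2=1  J3=6  J4=2  J5=25  J6=9  J7=30  J8=4
Turnaround = completion − arrival: J1=12, J2=1, J3=6, J4=2, J5=25, J6=9, J7=30, J8=4
Total turnaround = 12 + 1 + 6 + 2 + 25 + 9 + 30 + 4 = 89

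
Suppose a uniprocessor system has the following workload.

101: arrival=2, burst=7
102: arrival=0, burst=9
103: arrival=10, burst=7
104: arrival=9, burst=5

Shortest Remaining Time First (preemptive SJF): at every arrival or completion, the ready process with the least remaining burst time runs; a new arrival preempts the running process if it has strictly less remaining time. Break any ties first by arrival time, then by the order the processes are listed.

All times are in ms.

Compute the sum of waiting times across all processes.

Schedule: | 102 0-9 | 104 9-14 | 101 14-21 | 103 21-28 |
Completion: 101=21  102=9  103=28  104=14
Turnaround (C−A): 101=19  102=9  103=18  104=5
Waiting = turnaround − burst: 101=12, 102=0, 103=11, 104=0
Total waiting = 12 + 0 + 11 + 0 = 23

23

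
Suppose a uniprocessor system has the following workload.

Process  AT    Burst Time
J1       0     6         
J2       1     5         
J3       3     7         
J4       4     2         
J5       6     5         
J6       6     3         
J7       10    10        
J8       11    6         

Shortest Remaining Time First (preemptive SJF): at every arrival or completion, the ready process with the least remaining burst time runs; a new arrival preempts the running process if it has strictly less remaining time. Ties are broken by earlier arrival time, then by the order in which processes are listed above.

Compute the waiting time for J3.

24

Timeline: | J1 0-6 | J4 6-8 | J6 8-11 | J2 11-16 | J5 16-21 | J8 21-27 | J3 27-34 | J7 34-44 |
Completion: J1=6  J2=16  J3=34  J4=8  J5=21  J6=11  J7=44  J8=27
Turnaround (C−A): J1=6  J2=15  J3=31  J4=4  J5=15  J6=5  J7=34  J8=16
Waiting(J3) = turnaround − burst = 31 − 7 = 24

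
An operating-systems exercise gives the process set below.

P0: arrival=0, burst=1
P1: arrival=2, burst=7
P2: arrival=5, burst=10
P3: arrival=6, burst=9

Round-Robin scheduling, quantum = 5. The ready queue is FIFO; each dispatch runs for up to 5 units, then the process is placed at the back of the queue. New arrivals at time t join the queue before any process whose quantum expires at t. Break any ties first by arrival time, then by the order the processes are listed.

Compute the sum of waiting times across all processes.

32

Timeline: | P0 0-1 | idle 1-2 | P1 2-7 | P2 7-12 | P3 12-17 | P1 17-19 | P2 19-24 | P3 24-28 |
Completion: P0=1  P1=19  P2=24  P3=28
Waiting = turnaround − burst: P0=0, P1=10, P2=9, P3=13
Total waiting = 0 + 10 + 9 + 13 = 32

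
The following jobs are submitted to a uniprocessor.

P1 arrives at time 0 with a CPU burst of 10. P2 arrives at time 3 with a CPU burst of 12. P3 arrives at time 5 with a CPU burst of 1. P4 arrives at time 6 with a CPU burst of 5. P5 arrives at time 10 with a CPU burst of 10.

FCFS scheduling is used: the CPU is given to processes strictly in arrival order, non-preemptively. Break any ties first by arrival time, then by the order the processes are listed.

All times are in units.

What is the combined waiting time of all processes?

59

Schedule: | P1 0-10 | P2 10-22 | P3 22-23 | P4 23-28 | P5 28-38 |
Completion: P1=10  P2=22  P3=23  P4=28  P5=38
Waiting = turnaround − burst: P1=0, P2=7, P3=17, P4=17, P5=18
Total waiting = 0 + 7 + 17 + 17 + 18 = 59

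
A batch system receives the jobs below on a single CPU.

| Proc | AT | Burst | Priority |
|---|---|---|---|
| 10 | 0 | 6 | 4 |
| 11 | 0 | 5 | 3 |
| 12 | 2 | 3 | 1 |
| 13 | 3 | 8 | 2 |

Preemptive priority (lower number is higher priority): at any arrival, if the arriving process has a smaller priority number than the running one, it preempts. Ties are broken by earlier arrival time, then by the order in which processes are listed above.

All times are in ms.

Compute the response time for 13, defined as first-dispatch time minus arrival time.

Timeline: | 11 0-2 | 12 2-5 | 13 5-13 | 11 13-16 | 10 16-22 |
Completion: 10=22  11=16  12=5  13=13
Response(13) = first start − arrival = 5 − 3 = 2

2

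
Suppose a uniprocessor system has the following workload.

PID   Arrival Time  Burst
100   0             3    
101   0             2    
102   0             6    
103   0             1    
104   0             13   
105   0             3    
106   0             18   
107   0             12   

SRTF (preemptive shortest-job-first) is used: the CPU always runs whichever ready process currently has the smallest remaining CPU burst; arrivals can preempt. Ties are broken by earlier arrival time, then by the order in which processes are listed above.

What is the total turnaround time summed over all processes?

Schedule: | 103 0-1 | 101 1-3 | 100 3-6 | 105 6-9 | 102 9-15 | 107 15-27 | 104 27-40 | 106 40-58 |
Completion: 100=6  101=3  102=15  103=1  104=40  105=9  106=58  107=27
Turnaround = completion − arrival: 100=6, 101=3, 102=15, 103=1, 104=40, 105=9, 106=58, 107=27
Total turnaround = 6 + 3 + 15 + 1 + 40 + 9 + 58 + 27 = 159

159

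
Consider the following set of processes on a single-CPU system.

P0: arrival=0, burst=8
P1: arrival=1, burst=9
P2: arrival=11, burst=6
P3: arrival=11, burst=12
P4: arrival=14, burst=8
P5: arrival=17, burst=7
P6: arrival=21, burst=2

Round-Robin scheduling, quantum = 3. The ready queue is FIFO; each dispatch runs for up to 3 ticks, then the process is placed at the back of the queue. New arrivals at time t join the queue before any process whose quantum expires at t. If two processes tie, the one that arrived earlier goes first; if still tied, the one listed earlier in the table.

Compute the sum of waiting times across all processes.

Timeline: | P0 0-3 | P1 3-6 | P0 6-9 | P1 9-12 | P0 12-14 | P2 14-17 | P3 17-20 | P1 20-23 | P4 23-26 | P5 26-29 | P2 29-32 | P3 32-35 | P6 35-37 | P4 37-40 | P5 40-43 | P3 43-46 | P4 46-48 | P5 48-49 | P3 49-52 |
Completion: P0=14  P1=23  P2=32  P3=52  P4=48  P5=49  P6=37
Waiting = turnaround − burst: P0=6, P1=13, P2=15, P3=29, P4=26, P5=25, P6=14
Total waiting = 6 + 13 + 15 + 29 + 26 + 25 + 14 = 128

128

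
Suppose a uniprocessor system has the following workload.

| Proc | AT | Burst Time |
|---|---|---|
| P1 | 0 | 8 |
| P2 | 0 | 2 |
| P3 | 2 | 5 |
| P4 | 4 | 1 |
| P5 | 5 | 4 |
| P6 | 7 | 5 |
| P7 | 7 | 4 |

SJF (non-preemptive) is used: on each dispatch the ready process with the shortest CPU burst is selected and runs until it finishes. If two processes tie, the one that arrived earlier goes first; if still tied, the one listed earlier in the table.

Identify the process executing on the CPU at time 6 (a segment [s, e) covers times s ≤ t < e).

Schedule: | P2 0-2 | P3 2-7 | P4 7-8 | P5 8-12 | P7 12-16 | P6 16-21 | P1 21-29 |
Completion: P1=29  P2=2  P3=7  P4=8  P5=12  P6=21  P7=16

P3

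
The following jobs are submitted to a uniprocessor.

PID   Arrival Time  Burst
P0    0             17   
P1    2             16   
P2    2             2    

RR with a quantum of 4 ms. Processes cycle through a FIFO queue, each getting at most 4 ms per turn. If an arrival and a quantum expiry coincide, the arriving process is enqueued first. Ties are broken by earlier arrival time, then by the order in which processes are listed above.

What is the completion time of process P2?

Gantt: | P0 0-4 | P1 4-8 | P2 8-10 | P0 10-14 | P1 14-18 | P0 18-22 | P1 22-26 | P0 26-30 | P1 30-34 | P0 34-35 |
Completion: P0=35  P1=34  P2=10

10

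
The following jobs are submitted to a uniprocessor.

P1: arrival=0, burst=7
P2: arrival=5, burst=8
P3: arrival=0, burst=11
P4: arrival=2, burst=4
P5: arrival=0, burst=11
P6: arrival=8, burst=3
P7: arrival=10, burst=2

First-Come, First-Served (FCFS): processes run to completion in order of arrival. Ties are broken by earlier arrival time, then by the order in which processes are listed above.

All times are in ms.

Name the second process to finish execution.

Timeline: | P1 0-7 | P3 7-18 | P5 18-29 | P4 29-33 | P2 33-41 | P6 41-44 | P7 44-46 |
Completion: P1=7  P2=41  P3=18  P4=33  P5=29  P6=44  P7=46
Turnaround (C−A): P1=7  P2=36  P3=18  P4=31  P5=29  P6=36  P7=36
Finish order: P1 → P3 → P5 → P4 → P2 → P6 → P7

P3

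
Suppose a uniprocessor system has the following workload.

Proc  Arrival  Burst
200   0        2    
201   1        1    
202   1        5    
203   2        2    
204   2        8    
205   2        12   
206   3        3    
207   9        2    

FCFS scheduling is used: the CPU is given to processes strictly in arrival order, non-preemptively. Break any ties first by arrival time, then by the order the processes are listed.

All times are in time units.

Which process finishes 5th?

204

Schedule: | 200 0-2 | 201 2-3 | 202 3-8 | 203 8-10 | 204 10-18 | 205 18-30 | 206 30-33 | 207 33-35 |
Completion: 200=2  201=3  202=8  203=10  204=18  205=30  206=33  207=35
Turnaround (C−A): 200=2  201=2  202=7  203=8  204=16  205=28  206=30  207=26
Finish order: 200 → 201 → 202 → 203 → 204 → 205 → 206 → 207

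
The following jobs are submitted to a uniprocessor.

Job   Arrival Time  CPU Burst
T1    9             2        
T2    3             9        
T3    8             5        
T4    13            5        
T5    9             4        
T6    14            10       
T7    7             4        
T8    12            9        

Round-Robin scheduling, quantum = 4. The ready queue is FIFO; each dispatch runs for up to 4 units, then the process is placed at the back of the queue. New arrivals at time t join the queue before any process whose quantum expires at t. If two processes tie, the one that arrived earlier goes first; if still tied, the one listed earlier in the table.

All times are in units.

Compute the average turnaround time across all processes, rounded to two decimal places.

Gantt: | idle 0-3 | T2 3-7 | T7 7-11 | T2 11-15 | T3 15-19 | T1 19-21 | T5 21-25 | T8 25-29 | T4 29-33 | T6 33-37 | T2 37-38 | T3 38-39 | T8 39-43 | T4 43-44 | T6 44-48 | T8 48-49 | T6 49-51 |
Completion: T1=21  T2=38  T3=39  T4=44  T5=25  T6=51  T7=11  T8=49
Turnaround times: T1=12, T2=35, T3=31, T4=31, T5=16, T6=37, T7=4, T8=37
Average turnaround = (12+35+31+31+16+37+4+37) / 8 = 203/8 = 25.38

25.38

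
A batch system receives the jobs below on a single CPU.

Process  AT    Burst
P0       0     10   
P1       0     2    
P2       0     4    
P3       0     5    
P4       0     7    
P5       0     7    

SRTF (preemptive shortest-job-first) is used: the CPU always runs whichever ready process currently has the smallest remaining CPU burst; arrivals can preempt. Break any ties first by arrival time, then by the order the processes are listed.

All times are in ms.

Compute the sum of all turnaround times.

Schedule: | P1 0-2 | P2 2-6 | P3 6-11 | P4 11-18 | P5 18-25 | P0 25-35 |
Completion: P0=35  P1=2  P2=6  P3=11  P4=18  P5=25
Turnaround (C−A): P0=35  P1=2  P2=6  P3=11  P4=18  P5=25
Turnaround = completion − arrival: P0=35, P1=2, P2=6, P3=11, P4=18, P5=25
Total turnaround = 35 + 2 + 6 + 11 + 18 + 25 = 97

97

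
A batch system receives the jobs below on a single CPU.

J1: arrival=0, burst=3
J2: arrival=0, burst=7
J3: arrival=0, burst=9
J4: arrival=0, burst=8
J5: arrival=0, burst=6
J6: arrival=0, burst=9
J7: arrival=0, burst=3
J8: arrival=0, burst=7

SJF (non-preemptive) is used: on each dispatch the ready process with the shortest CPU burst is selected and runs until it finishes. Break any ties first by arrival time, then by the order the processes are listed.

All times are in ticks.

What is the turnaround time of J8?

Schedule: | J1 0-3 | J7 3-6 | J5 6-12 | J2 12-19 | J8 19-26 | J4 26-34 | J3 34-43 | J6 43-52 |
Completion: J1=3  J2=19  J3=43  J4=34  J5=12  J6=52  J7=6  J8=26
Turnaround (C−A): J1=3  J2=19  J3=43  J4=34  J5=12  J6=52  J7=6  J8=26
Turnaround(J8) = completion − arrival = 26 − 0 = 26

26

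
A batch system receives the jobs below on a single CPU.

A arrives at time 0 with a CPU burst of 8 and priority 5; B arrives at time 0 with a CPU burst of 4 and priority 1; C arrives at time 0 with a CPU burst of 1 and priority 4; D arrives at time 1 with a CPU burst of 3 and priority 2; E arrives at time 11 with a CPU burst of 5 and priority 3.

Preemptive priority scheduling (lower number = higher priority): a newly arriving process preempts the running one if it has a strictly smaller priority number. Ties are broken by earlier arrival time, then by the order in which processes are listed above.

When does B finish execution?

Schedule: | B 0-4 | D 4-7 | C 7-8 | A 8-11 | E 11-16 | A 16-21 |
Completion: A=21  B=4  C=8  D=7  E=16
Turnaround (C−A): A=21  B=4  C=8  D=6  E=5

4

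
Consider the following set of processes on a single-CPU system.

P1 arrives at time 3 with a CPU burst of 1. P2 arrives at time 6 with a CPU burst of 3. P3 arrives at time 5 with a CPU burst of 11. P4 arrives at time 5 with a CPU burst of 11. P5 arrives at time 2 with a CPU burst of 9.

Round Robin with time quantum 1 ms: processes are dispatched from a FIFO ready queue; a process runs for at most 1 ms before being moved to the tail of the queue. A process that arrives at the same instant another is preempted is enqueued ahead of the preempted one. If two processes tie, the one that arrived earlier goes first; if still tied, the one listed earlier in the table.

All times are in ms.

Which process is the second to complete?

P2

Timeline: | idle 0-2 | P5 2-3 | P1 3-4 | P5 4-5 | P3 5-6 | P4 6-7 | P5 7-8 | P2 8-9 | P3 9-10 | P4 10-11 | P5 11-12 | P2 12-13 | P3 13-14 | P4 14-15 | P5 15-16 | P2 16-17 | P3 17-18 | P4 18-19 | P5 19-20 | P3 20-21 | P4 21-22 | P5 22-23 | P3 23-24 | P4 24-25 | P5 25-26 | P3 26-27 | P4 27-28 | P5 28-29 | P3 29-30 | P4 30-31 | P3 31-32 | P4 32-33 | P3 33-34 | P4 34-35 | P3 35-36 | P4 36-37 |
Completion: P1=4  P2=17  P3=36  P4=37  P5=29
Turnaround (C−A): P1=1  P2=11  P3=31  P4=32  P5=27
Finish order: P1 → P2 → P5 → P3 → P4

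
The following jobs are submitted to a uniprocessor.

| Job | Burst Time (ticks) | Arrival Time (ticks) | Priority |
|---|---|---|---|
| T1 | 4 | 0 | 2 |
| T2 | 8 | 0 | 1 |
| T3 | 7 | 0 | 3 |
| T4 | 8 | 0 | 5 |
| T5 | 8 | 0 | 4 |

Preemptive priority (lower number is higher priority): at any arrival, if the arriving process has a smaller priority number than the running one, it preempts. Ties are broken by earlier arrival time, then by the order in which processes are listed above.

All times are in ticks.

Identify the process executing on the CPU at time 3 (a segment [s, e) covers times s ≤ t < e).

Gantt: | T2 0-8 | T1 8-12 | T3 12-19 | T5 19-27 | T4 27-35 |
Completion: T1=12  T2=8  T3=19  T4=35  T5=27
Turnaround (C−A): T1=12  T2=8  T3=19  T4=35  T5=27

T2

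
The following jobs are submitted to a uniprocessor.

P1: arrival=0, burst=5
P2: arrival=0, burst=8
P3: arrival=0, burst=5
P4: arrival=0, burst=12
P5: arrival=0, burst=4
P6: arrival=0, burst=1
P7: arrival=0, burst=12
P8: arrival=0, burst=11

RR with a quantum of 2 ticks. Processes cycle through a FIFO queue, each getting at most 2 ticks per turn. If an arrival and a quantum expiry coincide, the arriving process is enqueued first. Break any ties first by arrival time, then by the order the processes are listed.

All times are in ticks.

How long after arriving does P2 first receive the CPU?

2

Schedule: | P1 0-2 | P2 2-4 | P3 4-6 | P4 6-8 | P5 8-10 | P6 10-11 | P7 11-13 | P8 13-15 | P1 15-17 | P2 17-19 | P3 19-21 | P4 21-23 | P5 23-25 | P7 25-27 | P8 27-29 | P1 29-30 | P2 30-32 | P3 32-33 | P4 33-35 | P7 35-37 | P8 37-39 | P2 39-41 | P4 41-43 | P7 43-45 | P8 45-47 | P4 47-49 | P7 49-51 | P8 51-53 | P4 53-55 | P7 55-57 | P8 57-58 |
Completion: P1=30  P2=41  P3=33  P4=55  P5=25  P6=11  P7=57  P8=58
Turnaround (C−A): P1=30  P2=41  P3=33  P4=55  P5=25  P6=11  P7=57  P8=58
Response(P2) = first start − arrival = 2 − 0 = 2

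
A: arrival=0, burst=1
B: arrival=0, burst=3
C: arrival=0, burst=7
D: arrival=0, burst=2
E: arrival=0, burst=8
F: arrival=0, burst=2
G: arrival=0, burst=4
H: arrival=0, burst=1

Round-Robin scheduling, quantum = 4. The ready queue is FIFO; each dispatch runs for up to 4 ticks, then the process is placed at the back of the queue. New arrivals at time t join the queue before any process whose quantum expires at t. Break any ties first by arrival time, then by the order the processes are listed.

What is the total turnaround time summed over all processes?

Timeline: | A 0-1 | B 1-4 | C 4-8 | D 8-10 | E 10-14 | F 14-16 | G 16-20 | H 20-21 | C 21-24 | E 24-28 |
Completion: A=1  B=4  C=24  D=10  E=28  F=16  G=20  H=21
Turnaround (C−A): A=1  B=4  C=24  D=10  E=28  F=16  G=20  H=21
Turnaround = completion − arrival: A=1, B=4, C=24, D=10, E=28, F=16, G=20, H=21
Total turnaround = 1 + 4 + 24 + 10 + 28 + 16 + 20 + 21 = 124

124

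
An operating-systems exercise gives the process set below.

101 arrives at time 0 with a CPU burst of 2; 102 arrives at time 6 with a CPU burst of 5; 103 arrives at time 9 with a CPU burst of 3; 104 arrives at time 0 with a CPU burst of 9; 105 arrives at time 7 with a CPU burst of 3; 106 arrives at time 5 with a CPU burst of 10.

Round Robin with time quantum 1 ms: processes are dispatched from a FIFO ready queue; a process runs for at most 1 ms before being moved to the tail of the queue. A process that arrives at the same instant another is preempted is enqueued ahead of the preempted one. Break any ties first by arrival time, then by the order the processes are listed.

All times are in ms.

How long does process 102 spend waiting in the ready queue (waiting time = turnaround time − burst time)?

15

Gantt: | 101 0-1 | 104 1-2 | 101 2-3 | 104 3-5 | 106 5-6 | 104 6-7 | 102 7-8 | 106 8-9 | 105 9-10 | 104 10-11 | 102 11-12 | 103 12-13 | 106 13-14 | 105 14-15 | 104 15-16 | 102 16-17 | 103 17-18 | 106 18-19 | 105 19-20 | 104 20-21 | 102 21-22 | 103 22-23 | 106 23-24 | 104 24-25 | 102 25-26 | 106 26-27 | 104 27-28 | 106 28-32 |
Completion: 101=3  102=26  103=23  104=28  105=20  106=32
Turnaround (C−A): 101=3  102=20  103=14  104=28  105=13  106=27
Waiting(102) = turnaround − burst = 20 − 5 = 15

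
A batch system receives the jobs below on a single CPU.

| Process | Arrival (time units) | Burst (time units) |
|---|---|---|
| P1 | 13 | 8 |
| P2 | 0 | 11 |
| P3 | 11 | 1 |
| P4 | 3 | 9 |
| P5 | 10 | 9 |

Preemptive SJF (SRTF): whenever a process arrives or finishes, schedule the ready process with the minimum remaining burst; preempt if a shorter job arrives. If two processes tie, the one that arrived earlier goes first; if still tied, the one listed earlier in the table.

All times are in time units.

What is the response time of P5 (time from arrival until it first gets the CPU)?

19

Timeline: | P2 0-11 | P3 11-12 | P4 12-21 | P1 21-29 | P5 29-38 |
Completion: P1=29  P2=11  P3=12  P4=21  P5=38
Turnaround (C−A): P1=16  P2=11  P3=1  P4=18  P5=28
Response(P5) = first start − arrival = 29 − 10 = 19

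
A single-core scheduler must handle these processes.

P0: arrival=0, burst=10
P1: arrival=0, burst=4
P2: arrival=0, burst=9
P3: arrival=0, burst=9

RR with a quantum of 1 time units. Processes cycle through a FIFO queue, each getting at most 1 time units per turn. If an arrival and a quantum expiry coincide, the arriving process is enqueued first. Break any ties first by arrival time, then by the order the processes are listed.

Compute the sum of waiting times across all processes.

Schedule: | P0 0-1 | P1 1-2 | P2 2-3 | P3 3-4 | P0 4-5 | P1 5-6 | P2 6-7 | P3 7-8 | P0 8-9 | P1 9-10 | P2 10-11 | P3 11-12 | P0 12-13 | P1 13-14 | P2 14-15 | P3 15-16 | P0 16-17 | P2 17-18 | P3 18-19 | P0 19-20 | P2 20-21 | P3 21-22 | P0 22-23 | P2 23-24 | P3 24-25 | P0 25-26 | P2 26-27 | P3 27-28 | P0 28-29 | P2 29-30 | P3 30-31 | P0 31-32 |
Completion: P0=32  P1=14  P2=30  P3=31
Turnaround (C−A): P0=32  P1=14  P2=30  P3=31
Waiting = turnaround − burst: P0=22, P1=10, P2=21, P3=22
Total waiting = 22 + 10 + 21 + 22 = 75

75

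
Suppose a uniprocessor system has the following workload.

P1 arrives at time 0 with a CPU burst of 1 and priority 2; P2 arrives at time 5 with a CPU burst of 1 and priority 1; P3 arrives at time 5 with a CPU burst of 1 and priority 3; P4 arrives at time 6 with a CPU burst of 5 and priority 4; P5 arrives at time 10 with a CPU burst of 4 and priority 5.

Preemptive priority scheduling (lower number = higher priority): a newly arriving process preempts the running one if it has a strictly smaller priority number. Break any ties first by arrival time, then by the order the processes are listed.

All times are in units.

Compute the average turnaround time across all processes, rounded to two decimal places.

3.20

Timeline: | P1 0-1 | idle 1-5 | P2 5-6 | P3 6-7 | P4 7-12 | P5 12-16 |
Completion: P1=1  P2=6  P3=7  P4=12  P5=16
Turnaround times: P1=1, P2=1, P3=2, P4=6, P5=6
Average turnaround = (1+1+2+6+6) / 5 = 16/5 = 3.20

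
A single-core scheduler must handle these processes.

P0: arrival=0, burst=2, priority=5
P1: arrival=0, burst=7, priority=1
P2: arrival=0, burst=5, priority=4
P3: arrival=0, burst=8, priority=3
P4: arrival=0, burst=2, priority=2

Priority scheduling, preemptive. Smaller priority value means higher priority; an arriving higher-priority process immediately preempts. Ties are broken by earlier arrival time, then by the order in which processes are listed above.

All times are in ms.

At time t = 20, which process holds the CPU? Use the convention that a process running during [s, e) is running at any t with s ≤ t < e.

P2

Timeline: | P1 0-7 | P4 7-9 | P3 9-17 | P2 17-22 | P0 22-24 |
Completion: P0=24  P1=7  P2=22  P3=17  P4=9
Turnaround (C−A): P0=24  P1=7  P2=22  P3=17  P4=9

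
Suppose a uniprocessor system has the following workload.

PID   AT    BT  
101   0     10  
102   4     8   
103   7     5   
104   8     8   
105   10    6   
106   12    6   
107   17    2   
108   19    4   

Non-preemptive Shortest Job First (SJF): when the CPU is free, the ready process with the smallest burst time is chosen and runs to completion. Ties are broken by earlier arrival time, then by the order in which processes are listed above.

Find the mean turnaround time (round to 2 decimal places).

17.75

Schedule: | 101 0-10 | 103 10-15 | 105 15-21 | 107 21-23 | 108 23-27 | 106 27-33 | 102 33-41 | 104 41-49 |
Completion: 101=10  102=41  103=15  104=49  105=21  106=33  107=23  108=27
Turnaround (C−A): 101=10  102=37  103=8  104=41  105=11  106=21  107=6  108=8
Turnaround times: 101=10, 102=37, 103=8, 104=41, 105=11, 106=21, 107=6, 108=8
Average turnaround = (10+37+8+41+11+21+6+8) / 8 = 142/8 = 17.75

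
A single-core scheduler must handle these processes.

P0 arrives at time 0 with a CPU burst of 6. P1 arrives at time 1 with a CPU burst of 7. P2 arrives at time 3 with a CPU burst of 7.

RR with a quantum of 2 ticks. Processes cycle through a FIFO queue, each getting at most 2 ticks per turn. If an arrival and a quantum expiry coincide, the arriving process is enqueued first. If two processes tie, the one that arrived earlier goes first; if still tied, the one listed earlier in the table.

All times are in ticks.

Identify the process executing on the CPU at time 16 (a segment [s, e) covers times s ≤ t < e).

P2

Timeline: | P0 0-2 | P1 2-4 | P0 4-6 | P2 6-8 | P1 8-10 | P0 10-12 | P2 12-14 | P1 14-16 | P2 16-18 | P1 18-19 | P2 19-20 |
Completion: P0=12  P1=19  P2=20
Turnaround (C−A): P0=12  P1=18  P2=17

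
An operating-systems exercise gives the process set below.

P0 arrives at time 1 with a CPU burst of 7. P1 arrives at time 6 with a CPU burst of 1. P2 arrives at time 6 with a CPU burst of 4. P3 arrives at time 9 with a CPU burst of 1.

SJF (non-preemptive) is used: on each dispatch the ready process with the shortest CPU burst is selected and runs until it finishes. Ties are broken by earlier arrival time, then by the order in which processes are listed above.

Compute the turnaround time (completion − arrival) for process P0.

Schedule: | idle 0-1 | P0 1-8 | P1 8-9 | P3 9-10 | P2 10-14 |
Completion: P0=8  P1=9  P2=14  P3=10
Turnaround(P0) = completion − arrival = 8 − 1 = 7

7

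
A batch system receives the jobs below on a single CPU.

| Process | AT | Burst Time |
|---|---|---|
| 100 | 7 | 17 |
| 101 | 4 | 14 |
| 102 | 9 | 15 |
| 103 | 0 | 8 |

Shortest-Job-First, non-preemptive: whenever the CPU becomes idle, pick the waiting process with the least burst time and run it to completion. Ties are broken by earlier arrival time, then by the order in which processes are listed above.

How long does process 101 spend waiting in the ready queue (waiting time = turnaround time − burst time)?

Schedule: | 103 0-8 | 101 8-22 | 102 22-37 | 100 37-54 |
Completion: 100=54  101=22  102=37  103=8
Turnaround (C−A): 100=47  101=18  102=28  103=8
Waiting(101) = turnaround − burst = 18 − 14 = 4

4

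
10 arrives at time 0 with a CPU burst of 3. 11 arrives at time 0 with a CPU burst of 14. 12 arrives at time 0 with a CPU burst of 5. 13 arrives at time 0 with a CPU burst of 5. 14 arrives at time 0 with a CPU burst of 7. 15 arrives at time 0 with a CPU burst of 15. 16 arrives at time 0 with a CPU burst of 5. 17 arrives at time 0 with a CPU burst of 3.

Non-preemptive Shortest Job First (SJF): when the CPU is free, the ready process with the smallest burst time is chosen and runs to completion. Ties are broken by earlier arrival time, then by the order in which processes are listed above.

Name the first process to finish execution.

Schedule: | 10 0-3 | 17 3-6 | 12 6-11 | 13 11-16 | 16 16-21 | 14 21-28 | 11 28-42 | 15 42-57 |
Completion: 10=3  11=42  12=11  13=16  14=28  15=57  16=21  17=6
Finish order: 10 → 17 → 12 → 13 → 16 → 14 → 11 → 15

10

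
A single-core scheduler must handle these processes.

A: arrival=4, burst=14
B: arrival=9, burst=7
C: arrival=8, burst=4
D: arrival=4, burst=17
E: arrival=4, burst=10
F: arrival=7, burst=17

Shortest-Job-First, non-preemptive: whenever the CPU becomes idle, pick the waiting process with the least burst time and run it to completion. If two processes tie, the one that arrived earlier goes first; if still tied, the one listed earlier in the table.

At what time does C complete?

18

Schedule: | idle 0-4 | E 4-14 | C 14-18 | B 18-25 | A 25-39 | D 39-56 | F 56-73 |
Completion: A=39  B=25  C=18  D=56  E=14  F=73
Turnaround (C−A): A=35  B=16  C=10  D=52  E=10  F=66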